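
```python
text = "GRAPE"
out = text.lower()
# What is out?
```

Trace:
`text = "GRAPE"` → text = 'GRAPE'
`out = text.lower()` → out = 'grape'
So out = 'grape'

Answer: 'grape'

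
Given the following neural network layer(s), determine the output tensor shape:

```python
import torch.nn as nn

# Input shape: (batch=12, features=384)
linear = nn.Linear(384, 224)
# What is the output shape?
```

Input: (12, 384) -> Output: (12, 224)

Answer: (12, 224)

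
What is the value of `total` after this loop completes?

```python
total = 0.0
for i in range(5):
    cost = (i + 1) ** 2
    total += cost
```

Sum of squared losses 1² + 2² + ... + 5²
`total` takes the values: 0.0 → 1.0 → 5.0 → 14.0 → 30.0 → 55.0

Answer: 55.0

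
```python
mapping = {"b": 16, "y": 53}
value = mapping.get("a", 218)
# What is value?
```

Trace:
`mapping = {"b": 16, "y": 53}` → mapping = {'b': 16, 'y': 53}
`value = mapping.get("a", 218)` → value = 218
So value = 218

Answer: 218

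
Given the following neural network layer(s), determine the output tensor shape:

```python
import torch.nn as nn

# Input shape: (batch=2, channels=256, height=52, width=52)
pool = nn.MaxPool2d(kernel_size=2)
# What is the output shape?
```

Input: (2, 256, 52, 52) -> Output: (2, 256, 26, 26)

Answer: (2, 256, 26, 26)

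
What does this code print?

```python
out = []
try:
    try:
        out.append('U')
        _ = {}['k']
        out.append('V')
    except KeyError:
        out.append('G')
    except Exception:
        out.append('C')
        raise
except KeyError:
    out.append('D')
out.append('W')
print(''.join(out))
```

Execution trace: 'U' (inner try body) → 'G' (inner except KeyError) → 'W' (after the try/except). Output: UGW

Answer: UGW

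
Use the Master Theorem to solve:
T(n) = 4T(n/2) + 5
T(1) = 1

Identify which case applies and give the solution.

a=4, b=2, f(n)=5. log_2(4) = 2. Since c=0 < 2, Case 1 applies: T(n) = Θ(n^log_b(a)) = O(n^2).

Answer: O(n^2) - Case 1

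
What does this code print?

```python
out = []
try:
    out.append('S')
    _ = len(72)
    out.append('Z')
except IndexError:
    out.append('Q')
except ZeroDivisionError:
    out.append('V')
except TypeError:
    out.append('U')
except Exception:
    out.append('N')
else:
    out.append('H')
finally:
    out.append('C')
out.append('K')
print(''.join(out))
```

Execution trace: 'S' (try body) → 'U' (except TypeError) → 'C' (finally) → 'K' (after the try/except). Output: SUCK

Answer: SUCK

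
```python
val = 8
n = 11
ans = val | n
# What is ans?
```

Trace:
`val = 8` → val = 8
`n = 11` → n = 11
`ans = val | n` → ans = 11
So ans = 11

Answer: 11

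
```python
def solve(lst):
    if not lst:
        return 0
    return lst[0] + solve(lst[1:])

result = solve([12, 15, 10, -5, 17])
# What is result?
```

12 + 15 + 10 + (-5) + 17 + 0 = 49

Answer: 49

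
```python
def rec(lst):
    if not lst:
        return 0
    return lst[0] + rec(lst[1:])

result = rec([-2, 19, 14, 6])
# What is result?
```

(-2) + 19 + 14 + 6 + 0 = 37

Answer: 37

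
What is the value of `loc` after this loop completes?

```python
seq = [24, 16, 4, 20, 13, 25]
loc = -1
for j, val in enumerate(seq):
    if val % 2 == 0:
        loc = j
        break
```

First even number index in [24, 16, 4, 20, 13, 25]
`loc` takes the values: -1 → 0

Answer: 0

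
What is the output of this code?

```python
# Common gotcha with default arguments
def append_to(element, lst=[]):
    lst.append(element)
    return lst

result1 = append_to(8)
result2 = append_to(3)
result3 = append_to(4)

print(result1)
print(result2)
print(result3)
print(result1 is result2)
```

Key concept: mutable default argument gotcha.
Step by step:
`result1 = append_to(8)` → result1 = [8]
`result2 = append_to(3)` → result1 = [8, 3] (same object as result2); result2 = [8, 3] (same object as result1)
`result3 = append_to(4)` → result1 = [8, 3, 4] (same object as result2, result3); result2 = [8, 3, 4] (same object as result1, result3); result3 = [8, 3, 4] (same object as result1, result2)
`print(result1)` → prints [8, 3, 4]
`print(result2)` → prints [8, 3, 4]
`print(result3)` → prints [8, 3, 4]
`print(result1 is result2)` → prints True

Answer:
[8, 3, 4]
[8, 3, 4]
[8, 3, 4]
True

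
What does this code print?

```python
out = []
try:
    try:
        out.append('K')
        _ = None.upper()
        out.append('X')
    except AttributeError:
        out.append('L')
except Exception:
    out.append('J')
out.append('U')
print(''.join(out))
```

Execution trace: 'K' (inner try body) → 'L' (inner except AttributeError) → 'U' (after the try/except). Output: KLU

Answer: KLU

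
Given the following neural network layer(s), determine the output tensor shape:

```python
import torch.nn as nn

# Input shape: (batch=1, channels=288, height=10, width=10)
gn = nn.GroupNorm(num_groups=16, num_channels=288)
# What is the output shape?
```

Input: (1, 288, 10, 10) -> Output: (1, 288, 10, 10)

Answer: (1, 288, 10, 10)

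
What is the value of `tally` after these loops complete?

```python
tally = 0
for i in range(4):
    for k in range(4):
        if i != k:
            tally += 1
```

4² - 4 (exclude diagonal)
`tally` takes the values: 0 → 1 → 2 → 3 → 4 → 5 → 6 → 7 → 8 → 9 → 10 → 11 → 12

Answer: 12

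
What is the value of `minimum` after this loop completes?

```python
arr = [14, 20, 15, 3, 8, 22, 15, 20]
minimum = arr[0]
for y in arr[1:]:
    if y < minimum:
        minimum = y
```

Minimum of [14, 20, 15, 3, 8, 22, 15, 20]
`minimum` takes the values: 14 → 3

Answer: 3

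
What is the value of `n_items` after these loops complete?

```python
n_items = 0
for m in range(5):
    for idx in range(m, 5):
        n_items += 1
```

Upper triangle: 5 + 4 + ... + 1
`n_items` takes the values: 0 → 1 → 2 → 3 → 4 → 5 → 6 → 7 → 8 → 9 → 10 → 11 → 12 → 13 → 14 → 15

Answer: 15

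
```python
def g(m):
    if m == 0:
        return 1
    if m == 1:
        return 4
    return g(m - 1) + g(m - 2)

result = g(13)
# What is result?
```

Build up from base cases: g(0)=1, g(1)=4, g(2)=5, g(3)=9, g(4)=14, g(5)=23, g(6)=37, ..., g(13)=1076

Answer: 1076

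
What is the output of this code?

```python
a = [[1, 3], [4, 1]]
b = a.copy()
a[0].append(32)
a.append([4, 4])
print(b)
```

Key concept: shallow copy with nested lists.
Step by step:
`a = [[1, 3], [4, 1]]` → a = [[1, 3], [4, 1]]
`b = a.copy()` → b = [[1, 3], [4, 1]]
`a[0].append(32)` → a = [[1, 3, 32], [4, 1]]; b = [[1, 3, 32], [4, 1]]
`a.append([4, 4])` → a = [[1, 3, 32], [4, 1], [4, 4]]
`print(b)` → prints [[1, 3, 32], [4, 1]]

Answer: [[1, 3, 32], [4, 1]]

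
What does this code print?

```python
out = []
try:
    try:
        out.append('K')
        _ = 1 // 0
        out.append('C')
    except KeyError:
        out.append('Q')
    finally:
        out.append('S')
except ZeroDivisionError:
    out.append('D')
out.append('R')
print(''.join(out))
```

Execution trace: 'K' (try body) → 'S' (finally) → 'D' (outer except ZeroDivisionError) → 'R' (after the try/except). Output: KSDR

Answer: KSDR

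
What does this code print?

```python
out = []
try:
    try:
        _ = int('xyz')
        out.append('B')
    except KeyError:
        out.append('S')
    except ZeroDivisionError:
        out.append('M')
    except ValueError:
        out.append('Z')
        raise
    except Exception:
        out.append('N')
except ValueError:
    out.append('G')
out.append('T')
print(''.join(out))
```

Execution trace: 'Z' (inner except ValueError) → 'G' (outer except ValueError) → 'T' (after the try/except). Output: ZGT

Answer: ZGT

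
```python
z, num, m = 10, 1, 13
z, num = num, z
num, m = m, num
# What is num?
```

Trace:
`z, num, m = 10, 1, 13` → z = 10; num = 1; m = 13
`z, num = num, z` → z = 1; num = 10
`num, m = m, num` → num = 13; m = 10
So num = 13

Answer: 13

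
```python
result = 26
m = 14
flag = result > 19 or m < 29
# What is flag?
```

Trace:
`result = 26` → result = 26
`m = 14` → m = 14
`flag = result > 19 or m < 29` → flag = True
So flag = True

Answer: True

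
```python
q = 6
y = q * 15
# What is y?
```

Trace:
`q = 6` → q = 6
`y = q * 15` → y = 90
So y = 90

Answer: 90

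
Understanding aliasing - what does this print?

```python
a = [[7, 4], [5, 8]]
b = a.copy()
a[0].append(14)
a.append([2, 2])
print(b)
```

Key concept: shallow copy with nested lists.
Step by step:
`a = [[7, 4], [5, 8]]` → a = [[7, 4], [5, 8]]
`b = a.copy()` → b = [[7, 4], [5, 8]]
`a[0].append(14)` → a = [[7, 4, 14], [5, 8]]; b = [[7, 4, 14], [5, 8]]
`a.append([2, 2])` → a = [[7, 4, 14], [5, 8], [2, 2]]
`print(b)` → prints [[7, 4, 14], [5, 8]]

Answer: [[7, 4, 14], [5, 8]]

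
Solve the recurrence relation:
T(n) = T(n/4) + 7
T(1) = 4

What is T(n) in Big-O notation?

Each step divides n by 4 and adds 7. After log_4(n) steps we reach T(1)=4. So T(n) = 7·log_4(n) + 4 = O(log n).

Answer: O(log n)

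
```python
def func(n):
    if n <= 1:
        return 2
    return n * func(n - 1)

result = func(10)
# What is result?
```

func(10) = 10 * 9 * 8 * 7 * 6 * 5 * 4 * 3 * 2 * 2 = 7257600

Answer: 7257600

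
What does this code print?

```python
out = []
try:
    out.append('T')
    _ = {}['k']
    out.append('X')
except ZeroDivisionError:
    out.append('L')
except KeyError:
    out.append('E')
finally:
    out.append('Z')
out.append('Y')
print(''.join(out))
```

Execution trace: 'T' (try body) → 'E' (except KeyError) → 'Z' (finally) → 'Y' (after the try/except). Output: TEZY

Answer: TEZY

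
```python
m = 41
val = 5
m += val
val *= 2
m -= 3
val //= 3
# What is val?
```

Trace:
`m = 41` → m = 41
`val = 5` → val = 5
`m += val` → m = 46
`val *= 2` → val = 10
`m -= 3` → m = 43
`val //= 3` → val = 3
So val = 3

Answer: 3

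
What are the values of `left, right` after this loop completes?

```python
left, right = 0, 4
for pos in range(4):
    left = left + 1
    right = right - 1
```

left goes 0→4, right goes 4→0
`left, right` takes the values: (0, 4) → (1, 4) → (1, 3) → (2, 3) → (2, 2) → (3, 2) → (3, 1) → (4, 1) → (4, 0)

Answer: 4, 0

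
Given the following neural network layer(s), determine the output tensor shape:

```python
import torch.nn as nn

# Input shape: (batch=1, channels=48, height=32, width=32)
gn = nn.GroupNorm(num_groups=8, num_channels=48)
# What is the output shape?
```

Input: (1, 48, 32, 32) -> Output: (1, 48, 32, 32)

Answer: (1, 48, 32, 32)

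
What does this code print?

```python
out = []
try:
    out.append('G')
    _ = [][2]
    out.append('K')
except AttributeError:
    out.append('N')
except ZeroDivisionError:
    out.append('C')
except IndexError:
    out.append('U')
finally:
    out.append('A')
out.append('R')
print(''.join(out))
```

Execution trace: 'G' (try body) → 'U' (except IndexError) → 'A' (finally) → 'R' (after the try/except). Output: GUAR

Answer: GUAR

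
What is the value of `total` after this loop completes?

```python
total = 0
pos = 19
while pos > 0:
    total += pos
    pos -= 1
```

Sum 19 down to 1
`total` takes the values: 0 → 19 → 37 → 54 → 70 → 85 → 99 → 112 → 124 → 135 → 145 → 154 → 162 → 169 → 175 → 180 → 184 → 187 → 189 → 190

Answer: 190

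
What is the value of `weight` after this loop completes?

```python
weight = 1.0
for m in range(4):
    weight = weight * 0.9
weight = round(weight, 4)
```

Exponential decay: 1.0 * 0.9^4
`weight` takes the values: 1.0 → 0.9 → 0.81 → 0.729 → 0.6561

Answer: 0.6561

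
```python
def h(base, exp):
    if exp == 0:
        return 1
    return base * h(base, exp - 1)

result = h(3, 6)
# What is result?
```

h(3, 6) = 3 * 3 * 3 * 3 * 3 * 3 = 729

Answer: 729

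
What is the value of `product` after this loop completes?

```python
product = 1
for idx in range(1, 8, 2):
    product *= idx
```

Product of 1, 3, 5, ... up to 7
`product` takes the values: 1 → 3 → 15 → 105

Answer: 105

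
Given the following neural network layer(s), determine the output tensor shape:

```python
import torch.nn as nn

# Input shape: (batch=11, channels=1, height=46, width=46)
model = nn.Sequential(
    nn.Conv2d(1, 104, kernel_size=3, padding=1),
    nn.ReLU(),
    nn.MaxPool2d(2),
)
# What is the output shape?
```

Input: (11, 1, 46, 46) -> after Conv2d: (11, 104, 46, 46) -> after ReLU: (11, 104, 46, 46) -> Output: (11, 104, 23, 23)

Answer: (11, 104, 23, 23)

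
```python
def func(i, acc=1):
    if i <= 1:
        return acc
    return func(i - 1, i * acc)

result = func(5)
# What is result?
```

Accumulator trace (n, acc): (5, 1) -> (4, 5) -> (3, 20) -> (2, 60) -> (1, 120) -> return 120

Answer: 120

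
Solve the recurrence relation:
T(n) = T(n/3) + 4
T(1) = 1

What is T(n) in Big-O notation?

Each step divides n by 3 and adds 4. After log_3(n) steps we reach T(1)=1. So T(n) = 4·log_3(n) + 1 = O(log n).

Answer: O(log n)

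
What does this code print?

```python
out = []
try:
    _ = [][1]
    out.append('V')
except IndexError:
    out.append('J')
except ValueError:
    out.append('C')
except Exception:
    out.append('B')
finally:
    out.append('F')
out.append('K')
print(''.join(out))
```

Execution trace: 'J' (except IndexError) → 'F' (finally) → 'K' (after the try/except). Output: JFK

Answer: JFK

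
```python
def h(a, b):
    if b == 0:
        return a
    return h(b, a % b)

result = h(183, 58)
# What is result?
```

h(183, 58) -> h(58, 9) -> h(9, 4) -> h(4, 1) -> h(1, 0) -> 1

Answer: 1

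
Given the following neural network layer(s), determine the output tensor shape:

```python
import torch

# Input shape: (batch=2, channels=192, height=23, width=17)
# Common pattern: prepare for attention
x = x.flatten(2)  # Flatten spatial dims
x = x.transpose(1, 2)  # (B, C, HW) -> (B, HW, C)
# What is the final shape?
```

Input: (2, 192, 23, 17) -> after flatten(2): (2, 192, 391) -> Output: (2, 391, 192)

Answer: (2, 391, 192)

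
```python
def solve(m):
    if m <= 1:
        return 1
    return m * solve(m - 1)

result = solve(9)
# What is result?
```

solve(9) = 9 * 8 * 7 * 6 * 5 * 4 * 3 * 2 * 1 = 362880

Answer: 362880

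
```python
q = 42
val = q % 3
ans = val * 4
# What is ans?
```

Trace:
`q = 42` → q = 42
`val = q % 3` → val = 0
`ans = val * 4` → ans = 0
So ans = 0

Answer: 0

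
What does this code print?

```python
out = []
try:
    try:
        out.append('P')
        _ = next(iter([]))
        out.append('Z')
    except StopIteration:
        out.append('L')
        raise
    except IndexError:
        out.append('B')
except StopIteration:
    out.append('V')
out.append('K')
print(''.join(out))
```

Execution trace: 'P' (inner try body) → 'L' (inner except StopIteration) → 'V' (outer except StopIteration) → 'K' (after the try/except). Output: PLVK

Answer: PLVK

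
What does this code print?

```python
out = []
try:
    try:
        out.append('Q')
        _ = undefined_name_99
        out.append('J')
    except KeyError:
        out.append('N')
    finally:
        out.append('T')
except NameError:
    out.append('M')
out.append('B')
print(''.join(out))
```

Execution trace: 'Q' (try body) → 'T' (finally) → 'M' (outer except NameError) → 'B' (after the try/except). Output: QTMB

Answer: QTMB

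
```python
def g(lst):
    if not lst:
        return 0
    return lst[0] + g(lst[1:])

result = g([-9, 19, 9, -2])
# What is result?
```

(-9) + 19 + 9 + (-2) + 0 = 17

Answer: 17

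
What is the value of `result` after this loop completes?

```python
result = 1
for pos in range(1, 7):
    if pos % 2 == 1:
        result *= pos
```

Product of odd numbers 1 to 6
`result` takes the values: 1 → 3 → 15

Answer: 15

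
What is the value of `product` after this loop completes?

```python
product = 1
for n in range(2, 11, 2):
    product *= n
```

Product of even numbers 2 to 10
`product` takes the values: 1 → 2 → 8 → 48 → 384 → 3840

Answer: 3840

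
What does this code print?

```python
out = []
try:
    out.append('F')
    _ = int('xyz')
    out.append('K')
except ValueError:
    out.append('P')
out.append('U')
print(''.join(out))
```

Execution trace: 'F' (try body) → 'P' (except ValueError) → 'U' (after the try/except). Output: FPU

Answer: FPU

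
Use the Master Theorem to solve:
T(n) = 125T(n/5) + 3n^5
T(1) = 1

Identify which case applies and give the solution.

a=125, b=5, f(n)=3n^5. log_5(125) = 3. Since c=5 > 3 and the regularity condition holds (125(n/5)^5 = (125/5^5)n^5 with 125/5^5 < 1), Case 3 applies: T(n) = Θ(f(n)) = O(n^5).

Answer: O(n^5) - Case 3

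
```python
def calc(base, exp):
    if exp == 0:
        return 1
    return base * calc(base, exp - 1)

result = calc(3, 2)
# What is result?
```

calc(3, 2) = 3 * 3 = 9

Answer: 9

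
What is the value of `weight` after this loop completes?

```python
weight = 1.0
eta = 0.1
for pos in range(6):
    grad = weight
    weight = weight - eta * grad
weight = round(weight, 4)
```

Gradient descent: w = 1.0 * (1 - 0.1)^6
`weight` takes the values: 1.0 → 0.9 → 0.81 → 0.729 → 0.6561 → 0.59049 → 0.531441 → 0.5314

Answer: 0.5314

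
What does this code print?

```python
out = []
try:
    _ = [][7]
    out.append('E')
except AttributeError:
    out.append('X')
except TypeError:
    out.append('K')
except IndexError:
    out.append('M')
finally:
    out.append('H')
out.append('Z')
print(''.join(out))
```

Execution trace: 'M' (except IndexError) → 'H' (finally) → 'Z' (after the try/except). Output: MHZ

Answer: MHZ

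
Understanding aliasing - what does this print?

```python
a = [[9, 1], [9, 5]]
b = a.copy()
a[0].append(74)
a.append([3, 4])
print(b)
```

Key concept: shallow copy with nested lists.
Step by step:
`a = [[9, 1], [9, 5]]` → a = [[9, 1], [9, 5]]
`b = a.copy()` → b = [[9, 1], [9, 5]]
`a[0].append(74)` → a = [[9, 1, 74], [9, 5]]; b = [[9, 1, 74], [9, 5]]
`a.append([3, 4])` → a = [[9, 1, 74], [9, 5], [3, 4]]
`print(b)` → prints [[9, 1, 74], [9, 5]]

Answer: [[9, 1, 74], [9, 5]]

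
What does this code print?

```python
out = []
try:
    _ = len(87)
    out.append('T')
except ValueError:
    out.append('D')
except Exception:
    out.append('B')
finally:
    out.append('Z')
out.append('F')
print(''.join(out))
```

Execution trace: 'B' (except Exception) → 'Z' (finally) → 'F' (after the try/except). Output: BZF

Answer: BZF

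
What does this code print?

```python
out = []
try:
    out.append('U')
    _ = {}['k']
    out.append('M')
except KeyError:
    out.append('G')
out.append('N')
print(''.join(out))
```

Execution trace: 'U' (try body) → 'G' (except KeyError) → 'N' (after the try/except). Output: UGN

Answer: UGN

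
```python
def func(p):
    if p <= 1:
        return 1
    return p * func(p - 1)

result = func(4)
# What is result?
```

func(4) = 4 * 3 * 2 * 1 = 24

Answer: 24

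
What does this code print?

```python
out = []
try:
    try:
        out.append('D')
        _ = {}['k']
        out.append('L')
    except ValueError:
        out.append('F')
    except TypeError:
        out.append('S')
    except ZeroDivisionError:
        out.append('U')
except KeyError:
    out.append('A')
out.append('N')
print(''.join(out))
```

Execution trace: 'D' (try body) → 'A' (outer except KeyError) → 'N' (after the try/except). Output: DAN

Answer: DAN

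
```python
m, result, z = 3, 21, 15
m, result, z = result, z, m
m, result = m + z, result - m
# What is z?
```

Trace:
`m, result, z = 3, 21, 15` → m = 3; result = 21; z = 15
`m, result, z = result, z, m` → m = 21; result = 15; z = 3
`m, result = m + z, result - m` → m = 24; result = -6
So z = 3

Answer: 3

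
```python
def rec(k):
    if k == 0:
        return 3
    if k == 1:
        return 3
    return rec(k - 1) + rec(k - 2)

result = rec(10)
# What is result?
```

Build up from base cases: rec(0)=3, rec(1)=3, rec(2)=6, rec(3)=9, rec(4)=15, rec(5)=24, rec(6)=39, ..., rec(10)=267

Answer: 267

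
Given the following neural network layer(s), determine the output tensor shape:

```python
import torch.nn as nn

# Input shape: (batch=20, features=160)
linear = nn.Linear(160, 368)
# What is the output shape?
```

Input: (20, 160) -> Output: (20, 368)

Answer: (20, 368)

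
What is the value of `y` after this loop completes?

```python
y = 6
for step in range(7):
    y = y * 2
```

Multiply by 2, 7 times: 6 * 2^7 = 768
`y` takes the values: 6 → 12 → 24 → 48 → 96 → 192 → 384 → 768

Answer: 768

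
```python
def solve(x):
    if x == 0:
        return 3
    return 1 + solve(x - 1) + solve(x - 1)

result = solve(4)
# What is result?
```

solve(x) = 1 + 2·solve(x-1), solve(0)=3. Closed form: (3+1)·2^4 - 1 = 63.

Answer: 63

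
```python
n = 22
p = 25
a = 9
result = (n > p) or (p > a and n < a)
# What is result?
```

Trace:
`n = 22` → n = 22
`p = 25` → p = 25
`a = 9` → a = 9
`result = (n > p) or (p > a and n < a)` → result = False
So result = False

Answer: False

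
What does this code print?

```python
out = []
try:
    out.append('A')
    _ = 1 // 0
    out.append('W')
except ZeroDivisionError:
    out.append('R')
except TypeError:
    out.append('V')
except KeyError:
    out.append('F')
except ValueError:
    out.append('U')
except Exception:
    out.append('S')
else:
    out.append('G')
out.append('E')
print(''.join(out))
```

Execution trace: 'A' (try body) → 'R' (except ZeroDivisionError) → 'E' (after the try/except). Output: ARE

Answer: ARE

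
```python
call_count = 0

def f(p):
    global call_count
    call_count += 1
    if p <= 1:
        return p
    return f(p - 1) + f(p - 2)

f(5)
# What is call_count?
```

Calls(p) = 1 + Calls(p-1) + Calls(p-2); Calls(0)=Calls(1)=1. For p=5 this gives 15.

Answer: 15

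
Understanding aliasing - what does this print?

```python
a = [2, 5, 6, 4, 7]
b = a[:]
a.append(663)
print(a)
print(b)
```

Key concept: slice [:] creates copy.
Step by step:
`a = [2, 5, 6, 4, 7]` → a = [2, 5, 6, 4, 7]
`b = a[:]` → b = [2, 5, 6, 4, 7]
`a.append(663)` → a = [2, 5, 6, 4, 7, 663]
`print(a)` → prints [2, 5, 6, 4, 7, 663]
`print(b)` → prints [2, 5, 6, 4, 7]

Answer:
[2, 5, 6, 4, 7, 663]
[2, 5, 6, 4, 7]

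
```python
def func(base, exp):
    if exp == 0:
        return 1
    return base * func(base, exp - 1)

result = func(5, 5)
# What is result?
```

func(5, 5) = 5 * 5 * 5 * 5 * 5 = 3125

Answer: 3125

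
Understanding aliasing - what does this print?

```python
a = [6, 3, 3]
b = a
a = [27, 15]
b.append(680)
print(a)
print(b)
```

Key concept: rebinding vs mutation: a is rebound to a new list, b still points at the original.
Step by step:
`a = [6, 3, 3]` → a = [6, 3, 3]
`b = a` → b = [6, 3, 3] (same object as a)
`a = [27, 15]` → a = [27, 15]
`b.append(680)` → b = [6, 3, 3, 680]
`print(a)` → prints [27, 15]
`print(b)` → prints [6, 3, 3, 680]

Answer:
[27, 15]
[6, 3, 3, 680]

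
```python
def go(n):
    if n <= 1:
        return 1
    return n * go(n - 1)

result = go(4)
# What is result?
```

go(4) = 4 * 3 * 2 * 1 = 24

Answer: 24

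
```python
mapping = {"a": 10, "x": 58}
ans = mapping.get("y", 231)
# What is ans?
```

Trace:
`mapping = {"a": 10, "x": 58}` → mapping = {'a': 10, 'x': 58}
`ans = mapping.get("y", 231)` → ans = 231
So ans = 231

Answer: 231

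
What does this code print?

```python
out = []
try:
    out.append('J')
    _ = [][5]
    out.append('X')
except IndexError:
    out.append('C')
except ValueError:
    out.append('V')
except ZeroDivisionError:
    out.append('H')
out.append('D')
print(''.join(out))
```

Execution trace: 'J' (try body) → 'C' (except IndexError) → 'D' (after the try/except). Output: JCD

Answer: JCD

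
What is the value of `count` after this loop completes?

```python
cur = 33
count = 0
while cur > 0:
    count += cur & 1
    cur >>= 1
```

Count set bits in 33 (binary: 0b100001)
`count` takes the values: 0 → 1 → 2

Answer: 2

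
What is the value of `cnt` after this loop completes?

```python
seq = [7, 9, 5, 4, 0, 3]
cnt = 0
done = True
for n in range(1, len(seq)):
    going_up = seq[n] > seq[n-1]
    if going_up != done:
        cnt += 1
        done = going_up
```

Count direction changes in [7, 9, 5, 4, 0, 3]
`cnt` takes the values: 0 → 1 → 2

Answer: 2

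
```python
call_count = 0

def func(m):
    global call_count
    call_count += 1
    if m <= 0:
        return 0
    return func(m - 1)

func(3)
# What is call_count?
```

Linear recursion stepping by 1: 4 calls from m=3 down to ≤0.

Answer: 4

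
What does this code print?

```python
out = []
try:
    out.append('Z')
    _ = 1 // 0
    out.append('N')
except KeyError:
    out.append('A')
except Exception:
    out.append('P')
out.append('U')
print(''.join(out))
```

Execution trace: 'Z' (try body) → 'P' (except Exception) → 'U' (after the try/except). Output: ZPU

Answer: ZPU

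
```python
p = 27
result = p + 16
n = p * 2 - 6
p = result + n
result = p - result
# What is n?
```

Trace:
`p = 27` → p = 27
`result = p + 16` → result = 43
`n = p * 2 - 6` → n = 48
`p = result + n` → p = 91
`result = p - result` → result = 48
So n = 48

Answer: 48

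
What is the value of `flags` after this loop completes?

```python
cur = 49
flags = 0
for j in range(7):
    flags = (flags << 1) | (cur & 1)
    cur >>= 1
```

Reverse lowest 7 bits of 49
`flags` takes the values: 0 → 1 → 2 → 4 → 8 → 17 → 35 → 70

Answer: 70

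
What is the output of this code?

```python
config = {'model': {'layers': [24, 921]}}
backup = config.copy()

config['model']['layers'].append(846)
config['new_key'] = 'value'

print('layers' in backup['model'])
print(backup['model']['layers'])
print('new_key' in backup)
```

Key concept: shallow copy gotcha with nested dict.
Step by step:
`config = {'model': {'layers': [24, 921]}}` → config = {'model': {'layers': [24, 921]}}
`backup = config.copy()` → backup = {'model': {'layers': [24, 921]}}
`config['model']['layers'].append(846)` → config = {'model': {'layers': [24, 921, 846]}}; backup = {'model': {'layers': [24, 921, 846]}}
`config['new_key'] = 'value'` → config = {'model': {'layers': [24, 921, 846]}, 'new_key': 'value'}
`print('layers' in backup['model'])` → prints True
`print(backup['model']['layers'])` → prints [24, 921, 846]
`print('new_key' in backup)` → prints False

Answer:
True
[24, 921, 846]
False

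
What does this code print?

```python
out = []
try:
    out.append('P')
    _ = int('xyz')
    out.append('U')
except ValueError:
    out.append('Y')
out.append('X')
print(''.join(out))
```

Execution trace: 'P' (try body) → 'Y' (except ValueError) → 'X' (after the try/except). Output: PYX

Answer: PYX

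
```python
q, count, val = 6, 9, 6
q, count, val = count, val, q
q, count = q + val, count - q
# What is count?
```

Trace:
`q, count, val = 6, 9, 6` → q = 6; count = 9; val = 6
`q, count, val = count, val, q` → q = 9; count = 6; val = 6
`q, count = q + val, count - q` → q = 15; count = -3
So count = -3

Answer: -3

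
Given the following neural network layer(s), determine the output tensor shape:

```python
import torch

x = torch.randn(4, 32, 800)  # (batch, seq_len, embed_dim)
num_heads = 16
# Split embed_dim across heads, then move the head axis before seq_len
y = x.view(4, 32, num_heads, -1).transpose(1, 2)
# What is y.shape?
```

Input: (4, 32, 800) -> head_dim = 800 // 16 = 50; after view: (4, 32, 16, 50) -> after transpose(1, 2): (4, 16, 32, 50) -> Output: (4, 16, 32, 50)

Answer: (4, 16, 32, 50)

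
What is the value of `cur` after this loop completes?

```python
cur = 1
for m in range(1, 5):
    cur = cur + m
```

Start at 1, add 1 through 4
`cur` takes the values: 1 → 2 → 4 → 7 → 11

Answer: 11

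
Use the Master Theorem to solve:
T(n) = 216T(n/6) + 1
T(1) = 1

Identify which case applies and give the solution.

a=216, b=6, f(n)=1. log_6(216) = 3. Since c=0 < 3, Case 1 applies: T(n) = Θ(n^log_b(a)) = O(n^3).

Answer: O(n^3) - Case 1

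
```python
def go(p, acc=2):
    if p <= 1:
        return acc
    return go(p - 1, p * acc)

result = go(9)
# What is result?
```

Accumulator trace (n, acc): (9, 2) -> (8, 18) -> (7, 144) -> (6, 1008) -> (5, 6048) -> (4, 30240) -> (3, 120960) -> (2, 362880) -> (1, 725760) -> return 725760

Answer: 725760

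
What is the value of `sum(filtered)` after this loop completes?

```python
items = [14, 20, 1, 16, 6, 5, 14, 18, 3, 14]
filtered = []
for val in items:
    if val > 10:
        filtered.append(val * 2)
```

Sum of doubled values > 10
`filtered` takes the values: [] → [28] → [28, 40] → [28, 40, 32] → [28, 40, 32, 28] → [28, 40, 32, 28, 36] → [28, 40, 32, 28, 36, 28]
So `sum(filtered)` = 192

Answer: 192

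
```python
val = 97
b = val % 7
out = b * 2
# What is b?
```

Trace:
`val = 97` → val = 97
`b = val % 7` → b = 6
`out = b * 2` → out = 12
So b = 6

Answer: 6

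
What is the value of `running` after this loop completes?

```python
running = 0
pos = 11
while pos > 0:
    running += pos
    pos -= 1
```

Sum 11 down to 1
`running` takes the values: 0 → 11 → 21 → 30 → 38 → 45 → 51 → 56 → 60 → 63 → 65 → 66

Answer: 66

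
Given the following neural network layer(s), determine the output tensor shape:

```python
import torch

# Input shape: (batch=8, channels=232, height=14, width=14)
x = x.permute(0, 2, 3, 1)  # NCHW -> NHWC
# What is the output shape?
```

Input: (8, 232, 14, 14) -> Output: (8, 14, 14, 232)

Answer: (8, 14, 14, 232)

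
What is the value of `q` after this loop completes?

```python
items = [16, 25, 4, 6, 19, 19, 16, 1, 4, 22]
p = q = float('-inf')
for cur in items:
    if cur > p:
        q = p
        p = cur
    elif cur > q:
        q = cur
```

Second largest (with repeats) in [16, 25, 4, 6, 19, 19, 16, 1, 4, 22]
`q` takes the values: -inf → 16 → 19 → 22

Answer: 22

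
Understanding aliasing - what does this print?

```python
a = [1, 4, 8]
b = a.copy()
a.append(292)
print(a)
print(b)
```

Key concept: list.copy() creates independent copy.
Step by step:
`a = [1, 4, 8]` → a = [1, 4, 8]
`b = a.copy()` → b = [1, 4, 8]
`a.append(292)` → a = [1, 4, 8, 292]
`print(a)` → prints [1, 4, 8, 292]
`print(b)` → prints [1, 4, 8]

Answer:
[1, 4, 8, 292]
[1, 4, 8]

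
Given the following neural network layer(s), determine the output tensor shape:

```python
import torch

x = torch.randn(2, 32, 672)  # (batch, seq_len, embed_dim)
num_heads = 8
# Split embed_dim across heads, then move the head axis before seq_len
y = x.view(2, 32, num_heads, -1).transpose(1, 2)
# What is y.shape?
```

Input: (2, 32, 672) -> head_dim = 672 // 8 = 84; after view: (2, 32, 8, 84) -> after transpose(1, 2): (2, 8, 32, 84) -> Output: (2, 8, 32, 84)

Answer: (2, 8, 32, 84)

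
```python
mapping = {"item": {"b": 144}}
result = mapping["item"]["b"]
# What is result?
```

Trace:
`mapping = {"item": {"b": 144}}` → mapping = {'item': {'b': 144}}
`result = mapping["item"]["b"]` → result = 144
So result = 144

Answer: 144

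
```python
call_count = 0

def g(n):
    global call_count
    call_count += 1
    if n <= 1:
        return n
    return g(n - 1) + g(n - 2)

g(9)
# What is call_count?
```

Calls(n) = 1 + Calls(n-1) + Calls(n-2); Calls(0)=Calls(1)=1. For n=9 this gives 109.

Answer: 109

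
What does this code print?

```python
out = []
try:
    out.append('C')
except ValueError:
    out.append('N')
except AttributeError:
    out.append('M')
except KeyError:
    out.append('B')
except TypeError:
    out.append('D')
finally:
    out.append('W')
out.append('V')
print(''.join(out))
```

Execution trace: 'C' (try body, no exception) → 'W' (finally) → 'V' (after the try/except). Output: CWV

Answer: CWV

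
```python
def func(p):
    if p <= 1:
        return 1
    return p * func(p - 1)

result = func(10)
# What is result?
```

func(10) = 10 * 9 * 8 * 7 * 6 * 5 * 4 * 3 * 2 * 1 = 3628800

Answer: 3628800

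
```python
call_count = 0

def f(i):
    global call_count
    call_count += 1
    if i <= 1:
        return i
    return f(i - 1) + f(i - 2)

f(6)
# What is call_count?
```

Calls(i) = 1 + Calls(i-1) + Calls(i-2); Calls(0)=Calls(1)=1. For i=6 this gives 25.

Answer: 25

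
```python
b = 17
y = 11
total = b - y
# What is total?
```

Trace:
`b = 17` → b = 17
`y = 11` → y = 11
`total = b - y` → total = 6
So total = 6

Answer: 6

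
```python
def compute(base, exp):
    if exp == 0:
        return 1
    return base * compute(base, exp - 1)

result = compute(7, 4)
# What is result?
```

compute(7, 4) = 7 * 7 * 7 * 7 = 2401

Answer: 2401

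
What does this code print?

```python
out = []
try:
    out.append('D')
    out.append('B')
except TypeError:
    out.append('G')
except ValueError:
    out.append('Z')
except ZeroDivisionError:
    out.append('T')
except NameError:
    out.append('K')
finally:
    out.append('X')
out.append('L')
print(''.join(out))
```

Execution trace: 'D' (try body) → 'B' (try body, no exception) → 'X' (finally) → 'L' (after the try/except). Output: DBXL

Answer: DBXL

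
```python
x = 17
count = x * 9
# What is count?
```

Trace:
`x = 17` → x = 17
`count = x * 9` → count = 153
So count = 153

Answer: 153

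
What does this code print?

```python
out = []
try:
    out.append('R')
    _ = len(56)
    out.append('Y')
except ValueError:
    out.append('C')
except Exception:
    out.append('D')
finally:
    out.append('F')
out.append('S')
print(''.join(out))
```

Execution trace: 'R' (try body) → 'D' (except Exception) → 'F' (finally) → 'S' (after the try/except). Output: RDFS

Answer: RDFS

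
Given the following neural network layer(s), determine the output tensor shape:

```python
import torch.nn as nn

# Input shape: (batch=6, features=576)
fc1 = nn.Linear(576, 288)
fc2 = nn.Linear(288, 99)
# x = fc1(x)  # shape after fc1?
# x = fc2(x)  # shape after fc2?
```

Input: (6, 576) -> after fc1: (6, 288) -> Output: (6, 99)

Answer: (6, 99)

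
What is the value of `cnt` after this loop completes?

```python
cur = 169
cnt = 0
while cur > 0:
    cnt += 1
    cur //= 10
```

Count digits by repeated division by 10
`cnt` takes the values: 0 → 1 → 2 → 3

Answer: 3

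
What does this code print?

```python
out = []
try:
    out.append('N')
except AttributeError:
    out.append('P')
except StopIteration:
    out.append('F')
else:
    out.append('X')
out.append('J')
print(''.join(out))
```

Execution trace: 'N' (try body, no exception) → 'X' (else) → 'J' (after the try/except). Output: NXJ

Answer: NXJ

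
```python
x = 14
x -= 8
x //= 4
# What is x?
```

Trace:
`x = 14` → x = 14
`x -= 8` → x = 6
`x //= 4` → x = 1
So x = 1

Answer: 1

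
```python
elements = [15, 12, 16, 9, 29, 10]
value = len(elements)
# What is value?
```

Trace:
`elements = [15, 12, 16, 9, 29, 10]` → elements = [15, 12, 16, 9, 29, 10]
`value = len(elements)` → value = 6
So value = 6

Answer: 6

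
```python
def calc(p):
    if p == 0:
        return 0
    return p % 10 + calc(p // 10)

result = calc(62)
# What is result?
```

Sum of digits of 62: 2 + 6 = 8

Answer: 8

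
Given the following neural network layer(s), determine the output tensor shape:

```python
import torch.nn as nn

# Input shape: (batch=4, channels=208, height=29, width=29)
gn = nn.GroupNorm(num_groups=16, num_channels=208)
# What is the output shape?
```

Input: (4, 208, 29, 29) -> Output: (4, 208, 29, 29)

Answer: (4, 208, 29, 29)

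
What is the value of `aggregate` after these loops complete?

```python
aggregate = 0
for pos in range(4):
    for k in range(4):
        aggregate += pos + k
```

Sum of all pos+k for pos,k in 4x4
`aggregate` takes the values: 0 → 1 → 3 → 6 → 7 → 9 → 12 → 16 → 18 → 21 → 25 → 30 → 33 → 37 → 42 → 48

Answer: 48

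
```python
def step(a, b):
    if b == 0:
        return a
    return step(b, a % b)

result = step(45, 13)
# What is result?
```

step(45, 13) -> step(13, 6) -> step(6, 1) -> step(1, 0) -> 1

Answer: 1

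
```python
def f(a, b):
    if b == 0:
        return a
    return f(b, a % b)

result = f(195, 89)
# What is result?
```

f(195, 89) -> f(89, 17) -> f(17, 4) -> f(4, 1) -> f(1, 0) -> 1

Answer: 1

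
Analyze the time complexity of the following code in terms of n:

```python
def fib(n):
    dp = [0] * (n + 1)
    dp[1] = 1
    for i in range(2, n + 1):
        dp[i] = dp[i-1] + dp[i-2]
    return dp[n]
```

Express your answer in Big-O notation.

This is Dynamic programming Fibonacci. Time complexity: O(n).

Answer: O(n)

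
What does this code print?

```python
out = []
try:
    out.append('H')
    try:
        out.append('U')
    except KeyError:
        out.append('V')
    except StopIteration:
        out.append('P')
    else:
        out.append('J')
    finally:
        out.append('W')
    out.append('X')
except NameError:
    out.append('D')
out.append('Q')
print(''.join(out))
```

Execution trace: 'H' (try body) → 'U' (inner try body, no exception) → 'J' (inner else) → 'W' (inner finally) → 'X' (try body, no exception) → 'Q' (after the try/except). Output: HUJWXQ

Answer: HUJWXQ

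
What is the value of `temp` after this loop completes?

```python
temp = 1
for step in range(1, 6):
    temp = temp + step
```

Start at 1, add 1 through 5
`temp` takes the values: 1 → 2 → 4 → 7 → 11 → 16

Answer: 16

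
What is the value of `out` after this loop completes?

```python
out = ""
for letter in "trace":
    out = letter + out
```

Reverse 'trace'
`out` takes the values: "" → "t" → "rt" → "art" → "cart" → "ecart"

Answer: "ecart"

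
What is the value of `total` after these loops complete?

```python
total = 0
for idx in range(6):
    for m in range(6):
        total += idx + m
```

Sum of all idx+m for idx,m in 6x6
`total` takes the values: 0 → 1 → 3 → 6 → 10 → 15 → 16 → 18 → 21 → 25 → 30 → 36 → 38 → 41 → 45 → 50 → 56 → 63 → 66 → 70 → 75 → 81 → 88 → 96 → 100 → 105 → 111 → 118 → 126 → 135 → 140 → 146 → 153 → 161 → 170 → 180

Answer: 180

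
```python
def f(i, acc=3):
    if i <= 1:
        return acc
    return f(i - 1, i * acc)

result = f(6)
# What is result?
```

Accumulator trace (n, acc): (6, 3) -> (5, 18) -> (4, 90) -> (3, 360) -> (2, 1080) -> (1, 2160) -> return 2160

Answer: 2160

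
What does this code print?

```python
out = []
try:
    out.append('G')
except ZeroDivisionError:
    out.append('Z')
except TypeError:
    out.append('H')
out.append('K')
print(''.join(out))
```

Execution trace: 'G' (try body, no exception) → 'K' (after the try/except). Output: GK

Answer: GK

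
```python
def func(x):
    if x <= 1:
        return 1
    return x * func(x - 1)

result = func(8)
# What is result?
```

func(8) = 8 * 7 * 6 * 5 * 4 * 3 * 2 * 1 = 40320

Answer: 40320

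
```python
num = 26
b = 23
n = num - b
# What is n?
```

Trace:
`num = 26` → num = 26
`b = 23` → b = 23
`n = num - b` → n = 3
So n = 3

Answer: 3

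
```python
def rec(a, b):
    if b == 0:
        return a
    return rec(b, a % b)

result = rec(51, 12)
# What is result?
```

rec(51, 12) -> rec(12, 3) -> rec(3, 0) -> 3

Answer: 3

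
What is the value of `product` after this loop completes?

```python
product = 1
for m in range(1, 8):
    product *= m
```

7! = 5040
`product` takes the values: 1 → 2 → 6 → 24 → 120 → 720 → 5040

Answer: 5040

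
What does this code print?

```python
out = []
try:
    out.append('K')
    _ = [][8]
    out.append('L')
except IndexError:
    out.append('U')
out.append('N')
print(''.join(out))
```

Execution trace: 'K' (try body) → 'U' (except IndexError) → 'N' (after the try/except). Output: KUN

Answer: KUN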